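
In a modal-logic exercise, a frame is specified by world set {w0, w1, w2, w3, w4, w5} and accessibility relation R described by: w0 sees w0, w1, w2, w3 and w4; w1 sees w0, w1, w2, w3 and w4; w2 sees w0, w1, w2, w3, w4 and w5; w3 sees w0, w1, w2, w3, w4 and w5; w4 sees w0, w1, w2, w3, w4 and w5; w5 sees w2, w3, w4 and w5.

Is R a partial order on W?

Reflexive: yes — every world is R-related to itself.
Transitive: no — w0 R w2 and w2 R w5, but not w0 R w5.
Antisymmetric: no — w0 R w1 and w1 R w0 with w0 ≠ w1.
So R is not a partial order.

No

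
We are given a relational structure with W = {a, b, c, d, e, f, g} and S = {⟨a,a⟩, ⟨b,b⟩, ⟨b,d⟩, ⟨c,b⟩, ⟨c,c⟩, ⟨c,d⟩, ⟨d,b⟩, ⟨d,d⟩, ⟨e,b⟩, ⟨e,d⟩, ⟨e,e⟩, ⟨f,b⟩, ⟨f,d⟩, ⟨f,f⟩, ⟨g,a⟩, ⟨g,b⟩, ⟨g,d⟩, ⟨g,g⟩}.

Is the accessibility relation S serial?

Serial: yes — every world has a successor (e.g. a S a).

Yes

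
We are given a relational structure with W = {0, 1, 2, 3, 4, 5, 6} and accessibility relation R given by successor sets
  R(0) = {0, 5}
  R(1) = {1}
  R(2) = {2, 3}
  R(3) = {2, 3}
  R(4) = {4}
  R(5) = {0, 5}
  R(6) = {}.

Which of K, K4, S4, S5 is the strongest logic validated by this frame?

K4

Transitive (axiom 4): yes — every two-step R-path is closed by a direct edge.
Reflexive (axiom T): no — 6 is not related to itself.
Euclidean (axiom 5): yes — any two successors of a common world are R-related.
So F validates K, K4; S4 would additionally require R to be reflexive. The strongest is K4.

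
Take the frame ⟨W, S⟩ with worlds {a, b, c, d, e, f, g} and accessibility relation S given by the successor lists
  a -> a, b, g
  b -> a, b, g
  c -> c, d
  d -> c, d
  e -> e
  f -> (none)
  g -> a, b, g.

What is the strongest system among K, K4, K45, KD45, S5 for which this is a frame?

K45

Transitive (axiom 4): yes — every two-step S-path is closed by a direct edge.
Euclidean (axiom 5): yes — any two successors of a common world are S-related.
Serial (axiom D): no — f has no S-successor.
Reflexive (axiom T): no — f is not related to itself.
So F validates K, K4, K45; KD45 would additionally require S to be serial. The strongest is K45.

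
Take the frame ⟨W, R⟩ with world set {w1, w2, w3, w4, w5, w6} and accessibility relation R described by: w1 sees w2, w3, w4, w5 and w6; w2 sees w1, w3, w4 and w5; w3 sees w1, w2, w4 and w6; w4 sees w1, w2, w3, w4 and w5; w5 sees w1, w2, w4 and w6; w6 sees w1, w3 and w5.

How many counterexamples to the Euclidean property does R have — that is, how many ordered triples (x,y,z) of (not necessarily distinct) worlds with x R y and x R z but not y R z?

Enumerating: (w1,w2,w2), (w1,w2,w6), (w1,w3,w3), (w1,w3,w5), (w1,w4,w6), (w1,w5,w3), (w1,w5,w5), (w1,w6,w2), (w1,w6,w4), (w1,w6,w6), (w2,w1,w1), (w2,w3,w3), … and 28 more.
Total: 40.

40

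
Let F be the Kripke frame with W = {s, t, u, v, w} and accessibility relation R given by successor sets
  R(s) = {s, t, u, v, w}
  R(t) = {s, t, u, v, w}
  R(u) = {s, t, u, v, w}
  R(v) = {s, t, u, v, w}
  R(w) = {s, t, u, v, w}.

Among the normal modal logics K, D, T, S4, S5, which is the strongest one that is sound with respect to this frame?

Serial (axiom D): yes — every world has a successor (e.g. s R s).
Reflexive (axiom T): yes — every world is R-related to itself.
Transitive (axiom 4): yes — every two-step R-path is closed by a direct edge.
Euclidean (axiom 5): yes — any two successors of a common world are R-related.
So F validates K, D, T, S4, S5. The strongest is S5.

S5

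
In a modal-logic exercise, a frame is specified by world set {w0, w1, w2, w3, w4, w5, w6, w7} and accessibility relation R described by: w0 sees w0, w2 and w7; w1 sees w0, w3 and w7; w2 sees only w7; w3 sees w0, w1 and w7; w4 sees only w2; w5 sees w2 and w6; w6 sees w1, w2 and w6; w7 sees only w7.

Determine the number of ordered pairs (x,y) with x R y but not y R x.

12

Enumerating: (w0,w2), (w0,w7), (w1,w0), (w1,w7), (w2,w7), (w3,w0), (w3,w7), (w4,w2), (w5,w2), (w5,w6), (w6,w1), (w6,w2).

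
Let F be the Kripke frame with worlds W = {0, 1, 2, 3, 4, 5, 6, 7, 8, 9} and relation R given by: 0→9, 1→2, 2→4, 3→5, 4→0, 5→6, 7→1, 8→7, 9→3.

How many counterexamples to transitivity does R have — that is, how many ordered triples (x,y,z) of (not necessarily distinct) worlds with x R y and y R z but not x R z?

8

Enumerating: (0,9,3), (1,2,4), (2,4,0), (3,5,6), (4,0,9), (7,1,2), (8,7,1), (9,3,5).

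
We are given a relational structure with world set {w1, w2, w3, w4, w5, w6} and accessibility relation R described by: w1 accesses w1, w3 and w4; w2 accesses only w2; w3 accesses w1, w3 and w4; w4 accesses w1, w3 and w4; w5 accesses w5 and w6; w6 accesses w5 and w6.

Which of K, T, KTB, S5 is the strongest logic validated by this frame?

S5

Reflexive (axiom T): yes — every world is R-related to itself.
Symmetric (axiom B): yes — every pair in R has its reverse in R.
Euclidean (axiom 5): yes — any two successors of a common world are R-related.
So F validates K, T, KTB, S5. The strongest is S5.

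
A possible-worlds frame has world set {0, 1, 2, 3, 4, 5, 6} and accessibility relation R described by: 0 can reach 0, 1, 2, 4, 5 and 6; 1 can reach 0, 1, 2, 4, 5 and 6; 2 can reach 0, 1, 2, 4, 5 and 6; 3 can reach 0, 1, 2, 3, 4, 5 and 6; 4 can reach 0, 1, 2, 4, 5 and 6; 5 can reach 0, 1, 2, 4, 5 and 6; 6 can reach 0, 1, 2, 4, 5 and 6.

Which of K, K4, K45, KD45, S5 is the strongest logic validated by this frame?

K4

Transitive (axiom 4): yes — every two-step R-path is closed by a direct edge.
Euclidean (axiom 5): no — 3 R 0 and 3 R 3, but not 0 R 3.
Serial (axiom D): yes — every world has a successor (e.g. 0 R 0).
Reflexive (axiom T): yes — every world is R-related to itself.
So F validates K, K4; K45 would additionally require R to be Euclidean. The strongest is K4.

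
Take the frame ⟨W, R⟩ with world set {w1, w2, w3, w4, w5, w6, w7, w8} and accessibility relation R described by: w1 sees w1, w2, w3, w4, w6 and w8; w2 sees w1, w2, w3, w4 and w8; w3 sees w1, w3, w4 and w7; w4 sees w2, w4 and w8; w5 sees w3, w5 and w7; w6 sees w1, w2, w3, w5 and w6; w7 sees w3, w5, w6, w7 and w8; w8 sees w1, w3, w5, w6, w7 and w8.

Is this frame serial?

Serial: yes — every world has a successor (e.g. w1 R w1).

Yes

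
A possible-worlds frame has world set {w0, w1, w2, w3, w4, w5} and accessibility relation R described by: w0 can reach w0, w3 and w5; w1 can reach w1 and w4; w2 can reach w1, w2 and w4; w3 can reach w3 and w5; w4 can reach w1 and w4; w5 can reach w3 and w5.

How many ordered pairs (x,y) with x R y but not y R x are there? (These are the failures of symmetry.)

4

Enumerating: (w0,w3), (w0,w5), (w2,w1), (w2,w4).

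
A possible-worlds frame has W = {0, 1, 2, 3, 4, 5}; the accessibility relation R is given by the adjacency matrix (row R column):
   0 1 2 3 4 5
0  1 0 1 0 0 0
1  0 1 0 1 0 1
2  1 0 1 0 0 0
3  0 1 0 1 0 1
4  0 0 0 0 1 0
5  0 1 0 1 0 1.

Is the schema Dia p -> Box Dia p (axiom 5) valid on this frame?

Axiom 5 corresponds to the accessibility relation being Euclidean.
Euclidean: yes — any two successors of a common world are R-related.

Yes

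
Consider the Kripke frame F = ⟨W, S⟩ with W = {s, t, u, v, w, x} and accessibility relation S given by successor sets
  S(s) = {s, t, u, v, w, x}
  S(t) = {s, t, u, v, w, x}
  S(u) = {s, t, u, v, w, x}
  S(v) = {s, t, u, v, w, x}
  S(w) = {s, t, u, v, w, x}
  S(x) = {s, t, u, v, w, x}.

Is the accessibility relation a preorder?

Yes

Reflexive: yes — every world is S-related to itself.
Transitive: yes — every two-step S-path is closed by a direct edge.
So S is a preorder.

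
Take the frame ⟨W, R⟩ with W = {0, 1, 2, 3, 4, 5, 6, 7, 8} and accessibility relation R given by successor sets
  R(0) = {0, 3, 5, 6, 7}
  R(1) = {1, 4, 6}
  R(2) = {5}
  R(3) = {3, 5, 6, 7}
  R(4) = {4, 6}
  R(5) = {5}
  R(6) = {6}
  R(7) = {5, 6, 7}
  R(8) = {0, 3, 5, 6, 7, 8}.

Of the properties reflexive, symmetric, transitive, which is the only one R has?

Reflexive: no — 2 is not related to itself.
Symmetric: no — 0 R 3 but not 3 R 0.
Transitive: yes — every two-step R-path is closed by a direct edge.
Only transitive holds.

transitive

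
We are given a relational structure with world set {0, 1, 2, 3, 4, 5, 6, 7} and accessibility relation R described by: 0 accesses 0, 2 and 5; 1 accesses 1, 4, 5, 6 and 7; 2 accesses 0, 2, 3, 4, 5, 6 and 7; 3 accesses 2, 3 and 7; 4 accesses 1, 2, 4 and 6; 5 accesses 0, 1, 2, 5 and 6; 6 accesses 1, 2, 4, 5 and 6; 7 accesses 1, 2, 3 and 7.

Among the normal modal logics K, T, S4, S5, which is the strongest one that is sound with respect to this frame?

Reflexive (axiom T): yes — every world is R-related to itself.
Transitive (axiom 4): no — 0 R 2 and 2 R 3, but not 0 R 3.
Euclidean (axiom 5): no — 1 R 4 and 1 R 5, but not 4 R 5.
So F validates K, T; S4 would additionally require R to be transitive. The strongest is T.

T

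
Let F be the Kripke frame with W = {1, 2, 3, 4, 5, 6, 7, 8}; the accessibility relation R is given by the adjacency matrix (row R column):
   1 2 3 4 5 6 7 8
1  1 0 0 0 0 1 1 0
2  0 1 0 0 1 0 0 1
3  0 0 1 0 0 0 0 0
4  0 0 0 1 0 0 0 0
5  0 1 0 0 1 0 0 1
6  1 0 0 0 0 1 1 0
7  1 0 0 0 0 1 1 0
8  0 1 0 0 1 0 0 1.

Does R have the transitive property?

Transitive: yes — every two-step R-path is closed by a direct edge.

Yes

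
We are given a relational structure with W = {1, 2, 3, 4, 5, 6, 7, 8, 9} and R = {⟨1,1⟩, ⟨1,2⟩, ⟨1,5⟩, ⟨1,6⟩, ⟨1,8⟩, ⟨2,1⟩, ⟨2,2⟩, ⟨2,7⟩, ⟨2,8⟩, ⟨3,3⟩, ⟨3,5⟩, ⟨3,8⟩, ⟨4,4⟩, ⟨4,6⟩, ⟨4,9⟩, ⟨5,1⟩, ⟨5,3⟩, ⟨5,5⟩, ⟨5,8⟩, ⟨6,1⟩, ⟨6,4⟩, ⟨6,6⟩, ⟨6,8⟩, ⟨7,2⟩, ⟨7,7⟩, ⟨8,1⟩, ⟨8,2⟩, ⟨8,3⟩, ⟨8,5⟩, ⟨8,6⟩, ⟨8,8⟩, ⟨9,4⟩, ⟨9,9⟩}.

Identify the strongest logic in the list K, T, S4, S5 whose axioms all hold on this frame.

T

Reflexive (axiom T): yes — every world is R-related to itself.
Transitive (axiom 4): no — 1 R 2 and 2 R 7, but not 1 R 7.
Euclidean (axiom 5): no — 1 R 2 and 1 R 5, but not 2 R 5.
So F validates K, T; S4 would additionally require R to be transitive. The strongest is T.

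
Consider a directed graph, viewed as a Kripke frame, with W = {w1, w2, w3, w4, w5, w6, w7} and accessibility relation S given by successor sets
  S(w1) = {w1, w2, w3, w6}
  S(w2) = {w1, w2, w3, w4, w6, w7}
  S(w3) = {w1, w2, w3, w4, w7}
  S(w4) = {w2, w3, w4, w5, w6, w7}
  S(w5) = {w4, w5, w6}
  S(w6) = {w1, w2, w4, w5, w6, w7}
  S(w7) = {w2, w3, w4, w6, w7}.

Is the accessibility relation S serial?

Serial: yes — every world has a successor (e.g. w1 S w1).

Yes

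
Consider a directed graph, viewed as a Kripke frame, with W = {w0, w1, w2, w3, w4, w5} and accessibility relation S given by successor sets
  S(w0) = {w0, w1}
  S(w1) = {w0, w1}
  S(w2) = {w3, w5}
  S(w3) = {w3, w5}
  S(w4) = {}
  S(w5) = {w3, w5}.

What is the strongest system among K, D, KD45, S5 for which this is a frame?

K

Serial (axiom D): no — w4 has no S-successor.
Euclidean (axiom 5): yes — any two successors of a common world are S-related.
Transitive (axiom 4): yes — every two-step S-path is closed by a direct edge.
Reflexive (axiom T): no — w2 is not related to itself.
So F validates K; D would additionally require S to be serial. The strongest is K.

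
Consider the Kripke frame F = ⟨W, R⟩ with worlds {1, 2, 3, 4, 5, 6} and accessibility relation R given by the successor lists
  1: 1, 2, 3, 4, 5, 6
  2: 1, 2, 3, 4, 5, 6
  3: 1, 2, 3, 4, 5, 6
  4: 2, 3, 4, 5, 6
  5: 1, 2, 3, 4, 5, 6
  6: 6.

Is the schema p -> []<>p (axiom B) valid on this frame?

Axiom B corresponds to the accessibility relation being symmetric.
Symmetric: no — 1 R 4 but not 4 R 1.

No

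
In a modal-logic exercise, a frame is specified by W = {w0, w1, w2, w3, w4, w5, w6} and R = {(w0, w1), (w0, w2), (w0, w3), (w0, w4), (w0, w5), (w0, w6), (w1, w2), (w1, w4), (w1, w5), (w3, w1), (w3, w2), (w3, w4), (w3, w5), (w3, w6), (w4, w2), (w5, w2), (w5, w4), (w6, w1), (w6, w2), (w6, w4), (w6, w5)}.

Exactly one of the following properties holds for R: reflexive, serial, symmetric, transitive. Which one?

transitive

Reflexive: no — w0 is not related to itself.
Serial: no — w2 has no R-successor.
Symmetric: no — w0 R w1 but not w1 R w0.
Transitive: yes — every two-step R-path is closed by a direct edge.
Only transitive holds.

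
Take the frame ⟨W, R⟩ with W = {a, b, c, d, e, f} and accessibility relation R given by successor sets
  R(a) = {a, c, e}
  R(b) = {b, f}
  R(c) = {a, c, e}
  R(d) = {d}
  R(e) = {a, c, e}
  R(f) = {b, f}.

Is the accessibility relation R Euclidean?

Yes

Euclidean: yes — any two successors of a common world are R-related.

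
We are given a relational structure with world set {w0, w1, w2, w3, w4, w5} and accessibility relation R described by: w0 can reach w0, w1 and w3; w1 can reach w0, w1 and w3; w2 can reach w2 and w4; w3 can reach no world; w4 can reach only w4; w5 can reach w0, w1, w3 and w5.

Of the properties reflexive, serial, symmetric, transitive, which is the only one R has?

Reflexive: no — w3 is not related to itself.
Serial: no — w3 has no R-successor.
Symmetric: no — w0 R w3 but not w3 R w0.
Transitive: yes — every two-step R-path is closed by a direct edge.
Only transitive holds.

transitive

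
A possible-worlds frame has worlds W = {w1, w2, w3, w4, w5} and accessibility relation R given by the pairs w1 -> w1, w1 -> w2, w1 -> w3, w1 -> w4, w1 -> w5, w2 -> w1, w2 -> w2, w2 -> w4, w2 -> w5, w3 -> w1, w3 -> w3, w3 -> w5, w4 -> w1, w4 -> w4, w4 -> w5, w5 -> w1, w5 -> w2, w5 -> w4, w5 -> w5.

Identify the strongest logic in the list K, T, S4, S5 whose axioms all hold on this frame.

Reflexive (axiom T): yes — every world is R-related to itself.
Transitive (axiom 4): no — w2 R w1 and w1 R w3, but not w2 R w3.
Euclidean (axiom 5): no — w1 R w2 and w1 R w3, but not w2 R w3.
So F validates K, T; S4 would additionally require R to be transitive. The strongest is T.

T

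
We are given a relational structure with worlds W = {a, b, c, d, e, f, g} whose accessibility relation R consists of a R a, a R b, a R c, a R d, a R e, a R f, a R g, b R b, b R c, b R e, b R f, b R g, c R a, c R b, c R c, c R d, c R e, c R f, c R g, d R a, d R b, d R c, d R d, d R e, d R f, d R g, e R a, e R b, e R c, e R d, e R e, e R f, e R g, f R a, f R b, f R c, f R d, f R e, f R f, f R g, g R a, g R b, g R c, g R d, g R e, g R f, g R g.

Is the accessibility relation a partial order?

No

Reflexive: yes — every world is R-related to itself.
Transitive: no — b R c and c R a, but not b R a.
Antisymmetric: no — a R c and c R a with a ≠ c.
So R is not a partial order.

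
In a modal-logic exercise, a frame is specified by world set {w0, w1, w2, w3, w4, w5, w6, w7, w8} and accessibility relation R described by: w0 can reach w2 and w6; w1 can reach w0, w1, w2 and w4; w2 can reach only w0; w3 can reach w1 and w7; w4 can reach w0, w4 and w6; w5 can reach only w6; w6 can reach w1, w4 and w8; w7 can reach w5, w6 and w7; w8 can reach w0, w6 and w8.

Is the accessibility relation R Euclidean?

Euclidean: no — w0 R w2 and w0 R w6, but not w2 R w6.

No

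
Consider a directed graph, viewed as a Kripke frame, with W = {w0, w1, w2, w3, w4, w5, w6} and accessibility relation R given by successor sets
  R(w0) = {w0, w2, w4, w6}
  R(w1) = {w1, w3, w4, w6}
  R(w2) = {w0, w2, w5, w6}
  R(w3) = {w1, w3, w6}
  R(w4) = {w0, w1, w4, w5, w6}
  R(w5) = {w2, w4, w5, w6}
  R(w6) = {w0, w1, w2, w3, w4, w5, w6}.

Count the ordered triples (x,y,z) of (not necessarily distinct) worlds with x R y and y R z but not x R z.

32

Enumerating: (w0,w2,w5), (w0,w4,w1), (w0,w4,w5), (w0,w6,w1), (w0,w6,w3), (w0,w6,w5), (w1,w4,w0), (w1,w4,w5), (w1,w6,w0), (w1,w6,w2), (w1,w6,w5), (w2,w0,w4), … and 20 more.
Total: 32.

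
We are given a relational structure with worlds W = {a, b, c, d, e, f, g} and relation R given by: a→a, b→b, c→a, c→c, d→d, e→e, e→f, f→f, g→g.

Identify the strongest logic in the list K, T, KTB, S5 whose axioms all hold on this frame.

Reflexive (axiom T): yes — every world is R-related to itself.
Symmetric (axiom B): no — c R a but not a R c.
Euclidean (axiom 5): no — c R a and c R c, but not a R c.
So F validates K, T; KTB would additionally require R to be symmetric. The strongest is T.

T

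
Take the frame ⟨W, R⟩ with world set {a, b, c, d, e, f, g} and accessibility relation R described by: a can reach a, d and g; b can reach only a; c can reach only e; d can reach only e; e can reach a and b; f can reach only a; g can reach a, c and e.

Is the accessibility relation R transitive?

Transitive: no — a R d and d R e, but not a R e.

No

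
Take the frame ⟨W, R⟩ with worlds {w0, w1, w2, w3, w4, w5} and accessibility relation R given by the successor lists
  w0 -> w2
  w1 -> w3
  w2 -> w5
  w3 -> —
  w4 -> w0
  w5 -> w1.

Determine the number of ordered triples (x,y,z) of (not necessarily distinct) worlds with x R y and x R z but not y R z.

Enumerating: (w0,w2,w2), (w1,w3,w3), (w2,w5,w5), (w4,w0,w0), (w5,w1,w1).

5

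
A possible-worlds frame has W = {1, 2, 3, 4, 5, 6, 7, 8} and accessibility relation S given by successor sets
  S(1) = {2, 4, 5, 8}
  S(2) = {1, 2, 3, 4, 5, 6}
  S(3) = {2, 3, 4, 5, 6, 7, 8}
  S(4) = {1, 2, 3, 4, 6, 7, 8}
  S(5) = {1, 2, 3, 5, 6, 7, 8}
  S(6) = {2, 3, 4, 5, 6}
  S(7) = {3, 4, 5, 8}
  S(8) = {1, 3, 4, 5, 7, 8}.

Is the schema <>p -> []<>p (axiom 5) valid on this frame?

The schema 5 characterises exactly the Euclidean frames.
Euclidean: no — 1 S 2 and 1 S 8, but not 2 S 8.

No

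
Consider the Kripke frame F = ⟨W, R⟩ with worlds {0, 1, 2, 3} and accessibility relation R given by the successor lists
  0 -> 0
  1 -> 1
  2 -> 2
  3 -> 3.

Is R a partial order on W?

Yes

Reflexive: yes — every world is R-related to itself.
Transitive: yes — every two-step R-path is closed by a direct edge.
Antisymmetric: yes — no distinct pair is related both ways.
So R is a partial order.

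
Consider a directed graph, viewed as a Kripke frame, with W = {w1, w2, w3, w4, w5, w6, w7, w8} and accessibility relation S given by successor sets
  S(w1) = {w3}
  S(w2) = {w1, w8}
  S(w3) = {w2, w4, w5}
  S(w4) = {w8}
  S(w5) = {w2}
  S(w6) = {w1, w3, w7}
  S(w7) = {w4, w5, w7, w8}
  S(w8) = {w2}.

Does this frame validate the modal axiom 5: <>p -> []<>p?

No

Axiom 5 corresponds to the accessibility relation being Euclidean.
Euclidean: no — w2 S w1 and w2 S w8, but not w1 S w8.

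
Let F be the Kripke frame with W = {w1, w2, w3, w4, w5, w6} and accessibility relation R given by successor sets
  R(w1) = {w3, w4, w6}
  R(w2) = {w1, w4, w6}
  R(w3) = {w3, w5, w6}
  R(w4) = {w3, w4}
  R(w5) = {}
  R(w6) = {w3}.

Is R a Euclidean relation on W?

No

Euclidean: no — w1 R w3 and w1 R w4, but not w3 R w4.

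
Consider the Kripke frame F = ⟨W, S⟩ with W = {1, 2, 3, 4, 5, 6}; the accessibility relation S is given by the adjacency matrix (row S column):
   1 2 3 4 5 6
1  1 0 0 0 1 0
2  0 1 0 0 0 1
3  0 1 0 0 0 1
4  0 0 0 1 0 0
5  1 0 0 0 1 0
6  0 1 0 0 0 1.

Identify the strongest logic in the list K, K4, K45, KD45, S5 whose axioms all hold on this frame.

Transitive (axiom 4): yes — every two-step S-path is closed by a direct edge.
Euclidean (axiom 5): yes — any two successors of a common world are S-related.
Serial (axiom D): yes — every world has a successor (e.g. 1 S 1).
Reflexive (axiom T): no — 3 is not related to itself.
So F validates K, K4, K45, KD45; S5 would additionally require S to be reflexive. The strongest is KD45.

KD45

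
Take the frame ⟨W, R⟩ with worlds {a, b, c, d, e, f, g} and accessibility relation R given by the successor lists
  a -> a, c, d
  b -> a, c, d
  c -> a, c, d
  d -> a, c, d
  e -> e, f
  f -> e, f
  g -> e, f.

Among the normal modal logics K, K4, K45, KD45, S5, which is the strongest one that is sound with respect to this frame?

KD45

Transitive (axiom 4): yes — every two-step R-path is closed by a direct edge.
Euclidean (axiom 5): yes — any two successors of a common world are R-related.
Serial (axiom D): yes — every world has a successor (e.g. a R a).
Reflexive (axiom T): no — b is not related to itself.
So F validates K, K4, K45, KD45; S5 would additionally require R to be reflexive. The strongest is KD45.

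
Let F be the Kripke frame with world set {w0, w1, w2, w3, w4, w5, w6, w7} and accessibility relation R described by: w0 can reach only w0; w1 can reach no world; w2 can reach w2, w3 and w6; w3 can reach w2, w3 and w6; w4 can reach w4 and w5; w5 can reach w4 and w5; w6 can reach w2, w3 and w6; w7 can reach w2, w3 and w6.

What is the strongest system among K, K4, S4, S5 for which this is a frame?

Transitive (axiom 4): yes — every two-step R-path is closed by a direct edge.
Reflexive (axiom T): no — w1 is not related to itself.
Euclidean (axiom 5): yes — any two successors of a common world are R-related.
So F validates K, K4; S4 would additionally require R to be reflexive. The strongest is K4.

K4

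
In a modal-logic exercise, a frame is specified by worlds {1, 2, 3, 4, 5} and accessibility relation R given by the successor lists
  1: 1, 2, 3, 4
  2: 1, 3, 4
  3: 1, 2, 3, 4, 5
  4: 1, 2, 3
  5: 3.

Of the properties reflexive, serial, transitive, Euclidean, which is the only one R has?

serial

Reflexive: no — 2 is not related to itself.
Serial: yes — every world has a successor (e.g. 1 R 1).
Transitive: no — 1 R 3 and 3 R 5, but not 1 R 5.
Euclidean: no — 3 R 1 and 3 R 5, but not 1 R 5.
Only serial holds.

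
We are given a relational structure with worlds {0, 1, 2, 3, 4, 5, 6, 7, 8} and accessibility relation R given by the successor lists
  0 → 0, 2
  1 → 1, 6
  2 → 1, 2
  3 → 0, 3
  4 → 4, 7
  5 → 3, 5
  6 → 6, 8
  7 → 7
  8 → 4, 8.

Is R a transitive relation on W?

No

Transitive: no — 0 R 2 and 2 R 1, but not 0 R 1.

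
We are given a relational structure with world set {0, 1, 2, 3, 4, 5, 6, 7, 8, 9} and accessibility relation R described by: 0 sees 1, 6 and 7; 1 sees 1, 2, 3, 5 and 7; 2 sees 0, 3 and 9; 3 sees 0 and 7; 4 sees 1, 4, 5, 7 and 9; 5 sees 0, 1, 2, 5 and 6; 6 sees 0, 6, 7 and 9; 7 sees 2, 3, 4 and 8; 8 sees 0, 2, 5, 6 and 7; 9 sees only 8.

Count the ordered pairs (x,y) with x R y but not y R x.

23

Enumerating: (0,1), (0,7), (1,2), (1,3), (1,7), (2,0), (2,3), (2,9), (3,0), (4,1), (4,5), (4,9), … and 11 more.
Total: 23.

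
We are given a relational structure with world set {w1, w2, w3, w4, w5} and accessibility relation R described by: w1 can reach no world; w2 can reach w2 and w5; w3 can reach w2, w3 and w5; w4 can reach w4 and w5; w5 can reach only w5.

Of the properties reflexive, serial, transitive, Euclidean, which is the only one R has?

transitive

Reflexive: no — w1 is not related to itself.
Serial: no — w1 has no R-successor.
Transitive: yes — every two-step R-path is closed by a direct edge.
Euclidean: no — w3 R w5 and w3 R w2, but not w5 R w2.
Only transitive holds.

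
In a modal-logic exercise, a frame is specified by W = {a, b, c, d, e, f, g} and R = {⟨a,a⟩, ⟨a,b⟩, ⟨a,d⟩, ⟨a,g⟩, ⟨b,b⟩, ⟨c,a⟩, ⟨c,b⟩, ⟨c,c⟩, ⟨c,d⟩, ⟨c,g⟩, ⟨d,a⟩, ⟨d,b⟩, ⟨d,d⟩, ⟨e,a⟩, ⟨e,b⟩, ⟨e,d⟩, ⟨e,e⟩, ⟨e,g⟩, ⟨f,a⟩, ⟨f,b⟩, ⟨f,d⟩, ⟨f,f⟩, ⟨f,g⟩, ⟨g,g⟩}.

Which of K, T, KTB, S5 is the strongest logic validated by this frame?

Reflexive (axiom T): yes — every world is R-related to itself.
Symmetric (axiom B): no — a R b but not b R a.
Euclidean (axiom 5): no — a R b and a R d, but not b R d.
So F validates K, T; KTB would additionally require R to be symmetric. The strongest is T.

T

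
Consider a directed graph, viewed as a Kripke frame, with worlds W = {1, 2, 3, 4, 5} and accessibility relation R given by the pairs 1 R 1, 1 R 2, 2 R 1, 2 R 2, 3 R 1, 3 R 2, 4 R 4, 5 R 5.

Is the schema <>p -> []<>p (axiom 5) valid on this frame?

The schema 5 characterises exactly the Euclidean frames.
Euclidean: yes — any two successors of a common world are R-related.

Yes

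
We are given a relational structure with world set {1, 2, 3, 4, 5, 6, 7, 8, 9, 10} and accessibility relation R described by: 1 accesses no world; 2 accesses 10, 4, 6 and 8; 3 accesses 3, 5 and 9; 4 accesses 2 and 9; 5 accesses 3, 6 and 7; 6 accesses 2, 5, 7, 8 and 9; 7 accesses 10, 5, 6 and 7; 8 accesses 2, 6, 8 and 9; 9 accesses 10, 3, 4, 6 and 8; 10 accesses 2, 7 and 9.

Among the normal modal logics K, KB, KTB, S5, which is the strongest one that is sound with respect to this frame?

Symmetric (axiom B): yes — every pair in R has its reverse in R.
Reflexive (axiom T): no — 1 is not related to itself.
Euclidean (axiom 5): no — 10 R 2 and 10 R 7, but not 2 R 7.
So F validates K, KB; KTB would additionally require R to be reflexive. The strongest is KB.

KB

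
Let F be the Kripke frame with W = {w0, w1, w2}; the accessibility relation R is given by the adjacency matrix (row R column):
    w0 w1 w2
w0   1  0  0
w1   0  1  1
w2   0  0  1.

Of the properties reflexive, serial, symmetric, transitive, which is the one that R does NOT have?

Reflexive: yes — every world is R-related to itself.
Serial: yes — every world has a successor (e.g. w0 R w0).
Symmetric: no — w1 R w2 but not w2 R w1.
Transitive: yes — every two-step R-path is closed by a direct edge.
Only symmetric fails.

symmetric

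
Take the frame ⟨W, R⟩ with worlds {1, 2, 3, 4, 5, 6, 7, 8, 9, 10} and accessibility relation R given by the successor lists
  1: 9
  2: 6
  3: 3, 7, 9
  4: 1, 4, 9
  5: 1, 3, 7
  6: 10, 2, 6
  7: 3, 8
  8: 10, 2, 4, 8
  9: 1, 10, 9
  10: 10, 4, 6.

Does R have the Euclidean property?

No

Euclidean: no — 10 R 4 and 10 R 6, but not 4 R 6.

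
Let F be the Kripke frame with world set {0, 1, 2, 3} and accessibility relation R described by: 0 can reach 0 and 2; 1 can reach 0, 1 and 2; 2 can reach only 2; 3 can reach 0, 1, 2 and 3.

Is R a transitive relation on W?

Yes

Transitive: yes — every two-step R-path is closed by a direct edge.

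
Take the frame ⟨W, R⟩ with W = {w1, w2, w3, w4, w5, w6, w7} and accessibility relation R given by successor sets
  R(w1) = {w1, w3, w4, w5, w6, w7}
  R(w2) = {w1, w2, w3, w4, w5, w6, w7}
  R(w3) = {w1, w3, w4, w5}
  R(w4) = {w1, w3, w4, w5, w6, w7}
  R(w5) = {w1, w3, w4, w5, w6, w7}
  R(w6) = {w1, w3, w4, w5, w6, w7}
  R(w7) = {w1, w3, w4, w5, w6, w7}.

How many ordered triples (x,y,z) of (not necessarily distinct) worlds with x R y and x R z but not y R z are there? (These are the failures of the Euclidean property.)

18

Enumerating: (w1,w3,w6), (w1,w3,w7), (w2,w1,w2), (w2,w3,w2), (w2,w3,w6), (w2,w3,w7), (w2,w4,w2), (w2,w5,w2), (w2,w6,w2), (w2,w7,w2), (w4,w3,w6), (w4,w3,w7), (w5,w3,w6), (w5,w3,w7), (w6,w3,w6), (w6,w3,w7), (w7,w3,w6), (w7,w3,w7).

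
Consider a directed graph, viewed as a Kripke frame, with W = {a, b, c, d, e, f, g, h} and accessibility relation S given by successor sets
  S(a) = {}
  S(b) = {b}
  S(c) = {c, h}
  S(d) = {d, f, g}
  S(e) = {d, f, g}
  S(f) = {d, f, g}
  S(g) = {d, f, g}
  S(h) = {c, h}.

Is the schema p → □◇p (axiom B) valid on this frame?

By correspondence theory, B is valid on a frame iff S is symmetric.
Symmetric: no — e S d but not d S e.

No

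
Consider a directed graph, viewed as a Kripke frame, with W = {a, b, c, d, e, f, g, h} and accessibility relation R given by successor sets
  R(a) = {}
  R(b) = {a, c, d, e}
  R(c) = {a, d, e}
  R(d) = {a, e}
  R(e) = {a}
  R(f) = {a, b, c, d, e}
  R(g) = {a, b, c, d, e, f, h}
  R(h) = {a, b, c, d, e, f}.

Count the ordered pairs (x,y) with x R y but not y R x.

Enumerating: (b,a), (b,c), (b,d), (b,e), (c,a), (c,d), (c,e), (d,a), (d,e), (e,a), (f,a), (f,b), … and 16 more.
Total: 28.

28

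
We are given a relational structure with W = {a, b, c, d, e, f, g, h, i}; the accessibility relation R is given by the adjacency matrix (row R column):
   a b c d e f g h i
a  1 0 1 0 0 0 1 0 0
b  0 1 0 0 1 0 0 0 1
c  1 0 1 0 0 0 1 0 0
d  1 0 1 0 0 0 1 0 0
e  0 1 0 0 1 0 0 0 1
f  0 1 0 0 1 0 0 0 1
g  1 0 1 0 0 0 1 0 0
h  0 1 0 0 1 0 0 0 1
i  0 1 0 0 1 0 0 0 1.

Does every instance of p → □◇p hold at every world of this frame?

The schema B characterises exactly the symmetric frames.
Symmetric: no — d R a but not a R d.

No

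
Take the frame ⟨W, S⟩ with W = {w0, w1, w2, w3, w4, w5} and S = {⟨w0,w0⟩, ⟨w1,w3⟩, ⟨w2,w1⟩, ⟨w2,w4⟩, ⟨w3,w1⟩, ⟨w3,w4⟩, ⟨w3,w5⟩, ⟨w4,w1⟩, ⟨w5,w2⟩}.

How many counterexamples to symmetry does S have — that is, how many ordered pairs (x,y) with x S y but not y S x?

Enumerating: (w2,w1), (w2,w4), (w3,w4), (w3,w5), (w4,w1), (w5,w2).

6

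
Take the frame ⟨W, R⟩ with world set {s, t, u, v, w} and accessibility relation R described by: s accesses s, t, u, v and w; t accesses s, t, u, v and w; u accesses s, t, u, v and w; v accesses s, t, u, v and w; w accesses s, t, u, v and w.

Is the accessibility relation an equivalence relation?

Reflexive: yes — every world is R-related to itself.
Symmetric: yes — every pair in R has its reverse in R.
Transitive: yes — every two-step R-path is closed by a direct edge.
So R is an equivalence relation.

Yes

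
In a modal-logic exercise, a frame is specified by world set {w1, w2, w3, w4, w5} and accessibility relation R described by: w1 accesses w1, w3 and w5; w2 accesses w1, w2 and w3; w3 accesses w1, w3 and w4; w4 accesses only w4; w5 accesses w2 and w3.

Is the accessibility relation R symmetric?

No

Symmetric: no — w1 R w5 but not w5 R w1.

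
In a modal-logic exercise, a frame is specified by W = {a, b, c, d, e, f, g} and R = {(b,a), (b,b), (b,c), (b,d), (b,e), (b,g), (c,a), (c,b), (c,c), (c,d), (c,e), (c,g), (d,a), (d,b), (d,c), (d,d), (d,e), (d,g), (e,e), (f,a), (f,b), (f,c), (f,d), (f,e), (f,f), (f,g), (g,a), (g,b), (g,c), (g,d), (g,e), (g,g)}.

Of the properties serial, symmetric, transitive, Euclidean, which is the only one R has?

transitive

Serial: no — a has no R-successor.
Symmetric: no — b R a but not a R b.
Transitive: yes — every two-step R-path is closed by a direct edge.
Euclidean: no — b R a and b R c, but not a R c.
Only transitive holds.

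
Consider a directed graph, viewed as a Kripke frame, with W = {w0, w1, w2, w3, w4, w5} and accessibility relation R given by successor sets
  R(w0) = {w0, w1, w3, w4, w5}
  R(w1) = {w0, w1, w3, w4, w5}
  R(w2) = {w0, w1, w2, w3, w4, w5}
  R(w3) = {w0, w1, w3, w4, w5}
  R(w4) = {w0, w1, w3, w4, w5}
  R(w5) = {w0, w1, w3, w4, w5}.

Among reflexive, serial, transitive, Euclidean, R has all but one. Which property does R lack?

Reflexive: yes — every world is R-related to itself.
Serial: yes — every world has a successor (e.g. w0 R w0).
Transitive: yes — every two-step R-path is closed by a direct edge.
Euclidean: no — w2 R w0 and w2 R w2, but not w0 R w2.
Only Euclidean fails.

Euclidean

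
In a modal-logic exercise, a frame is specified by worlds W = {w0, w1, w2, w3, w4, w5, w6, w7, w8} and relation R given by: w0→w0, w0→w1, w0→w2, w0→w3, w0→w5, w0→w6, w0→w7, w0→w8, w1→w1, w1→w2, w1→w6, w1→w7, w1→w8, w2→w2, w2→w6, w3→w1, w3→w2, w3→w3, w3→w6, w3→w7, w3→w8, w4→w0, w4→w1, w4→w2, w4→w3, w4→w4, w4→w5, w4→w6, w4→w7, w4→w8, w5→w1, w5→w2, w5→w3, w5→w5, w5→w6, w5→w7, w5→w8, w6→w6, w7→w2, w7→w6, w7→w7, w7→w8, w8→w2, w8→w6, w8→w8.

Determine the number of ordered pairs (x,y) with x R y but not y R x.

Enumerating: (w0,w1), (w0,w2), (w0,w3), (w0,w5), (w0,w6), (w0,w7), (w0,w8), (w1,w2), (w1,w6), (w1,w7), (w1,w8), (w2,w6), … and 24 more.
Total: 36.

36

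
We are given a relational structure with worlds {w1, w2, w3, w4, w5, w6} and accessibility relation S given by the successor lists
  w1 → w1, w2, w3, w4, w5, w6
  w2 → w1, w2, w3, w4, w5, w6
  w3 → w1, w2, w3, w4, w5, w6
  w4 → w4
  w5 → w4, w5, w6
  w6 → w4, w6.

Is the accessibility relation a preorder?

Reflexive: yes — every world is S-related to itself.
Transitive: yes — every two-step S-path is closed by a direct edge.
So S is a preorder.

Yes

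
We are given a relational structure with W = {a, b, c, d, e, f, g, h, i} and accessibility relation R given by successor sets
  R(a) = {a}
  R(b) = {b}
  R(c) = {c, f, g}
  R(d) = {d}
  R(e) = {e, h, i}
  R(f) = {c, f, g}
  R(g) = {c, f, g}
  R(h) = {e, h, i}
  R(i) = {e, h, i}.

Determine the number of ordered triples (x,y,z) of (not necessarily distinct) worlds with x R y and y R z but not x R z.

0

R is transitive; there are no such tuples.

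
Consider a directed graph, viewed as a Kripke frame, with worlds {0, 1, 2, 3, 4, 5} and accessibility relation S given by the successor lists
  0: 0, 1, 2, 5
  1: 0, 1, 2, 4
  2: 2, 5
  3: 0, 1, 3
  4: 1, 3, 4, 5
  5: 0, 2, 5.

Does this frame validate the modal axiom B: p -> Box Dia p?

No

By correspondence theory, B is valid on a frame iff S is symmetric.
Symmetric: no — 0 S 2 but not 2 S 0.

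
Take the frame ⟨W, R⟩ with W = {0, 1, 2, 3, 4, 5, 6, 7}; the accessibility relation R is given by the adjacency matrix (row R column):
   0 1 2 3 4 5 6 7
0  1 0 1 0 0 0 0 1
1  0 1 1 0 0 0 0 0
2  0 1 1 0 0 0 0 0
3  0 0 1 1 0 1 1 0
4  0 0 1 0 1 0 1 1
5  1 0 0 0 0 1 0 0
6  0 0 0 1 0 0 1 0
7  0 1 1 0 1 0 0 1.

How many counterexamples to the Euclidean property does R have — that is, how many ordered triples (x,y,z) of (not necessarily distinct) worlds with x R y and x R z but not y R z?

24

Enumerating: (0,2,0), (0,2,7), (0,7,0), (3,2,3), (3,2,5), (3,2,6), (3,5,2), (3,5,3), (3,5,6), (3,6,2), (3,6,5), (4,2,4), … and 12 more.
Total: 24.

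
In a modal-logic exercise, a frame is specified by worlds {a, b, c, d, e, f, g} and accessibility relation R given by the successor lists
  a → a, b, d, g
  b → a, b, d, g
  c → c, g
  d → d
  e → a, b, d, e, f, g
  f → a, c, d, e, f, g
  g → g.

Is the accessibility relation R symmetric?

No

Symmetric: no — a R d but not d R a.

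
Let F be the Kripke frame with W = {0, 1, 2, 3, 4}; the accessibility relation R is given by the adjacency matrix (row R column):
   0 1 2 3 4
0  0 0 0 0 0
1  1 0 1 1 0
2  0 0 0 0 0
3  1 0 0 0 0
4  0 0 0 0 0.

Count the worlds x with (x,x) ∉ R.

5

Enumerating: 0, 1, 2, 3, 4.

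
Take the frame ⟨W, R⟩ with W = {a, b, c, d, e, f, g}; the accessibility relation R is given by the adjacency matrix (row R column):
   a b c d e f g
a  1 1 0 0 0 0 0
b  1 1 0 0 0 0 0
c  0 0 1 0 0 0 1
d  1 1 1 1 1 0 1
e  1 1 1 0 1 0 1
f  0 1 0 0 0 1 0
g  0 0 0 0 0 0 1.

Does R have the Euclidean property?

Euclidean: no — d R a and d R c, but not a R c.

No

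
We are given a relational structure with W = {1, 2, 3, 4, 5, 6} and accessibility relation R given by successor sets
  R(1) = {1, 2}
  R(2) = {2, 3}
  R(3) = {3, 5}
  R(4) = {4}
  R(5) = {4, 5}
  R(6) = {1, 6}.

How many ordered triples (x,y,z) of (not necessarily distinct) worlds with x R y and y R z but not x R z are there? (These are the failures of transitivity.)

Enumerating: (1,2,3), (2,3,5), (3,5,4), (6,1,2).

4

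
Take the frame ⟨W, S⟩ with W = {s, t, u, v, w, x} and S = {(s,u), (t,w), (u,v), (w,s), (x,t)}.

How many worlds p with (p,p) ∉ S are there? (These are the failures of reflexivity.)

Enumerating: s, t, u, v, w, x.

6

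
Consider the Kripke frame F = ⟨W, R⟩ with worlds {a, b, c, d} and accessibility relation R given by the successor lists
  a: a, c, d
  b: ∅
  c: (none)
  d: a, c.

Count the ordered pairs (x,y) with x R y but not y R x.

2

Enumerating: (a,c), (d,c).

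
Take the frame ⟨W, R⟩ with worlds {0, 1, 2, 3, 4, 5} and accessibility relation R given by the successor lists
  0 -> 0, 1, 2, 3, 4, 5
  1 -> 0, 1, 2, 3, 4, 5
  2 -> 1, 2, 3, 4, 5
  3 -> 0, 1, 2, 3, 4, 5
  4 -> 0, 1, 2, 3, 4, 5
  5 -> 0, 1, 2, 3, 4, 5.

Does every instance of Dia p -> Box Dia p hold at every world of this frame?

Axiom 5 corresponds to the accessibility relation being Euclidean.
Euclidean: no — 1 R 2 and 1 R 0, but not 2 R 0.

No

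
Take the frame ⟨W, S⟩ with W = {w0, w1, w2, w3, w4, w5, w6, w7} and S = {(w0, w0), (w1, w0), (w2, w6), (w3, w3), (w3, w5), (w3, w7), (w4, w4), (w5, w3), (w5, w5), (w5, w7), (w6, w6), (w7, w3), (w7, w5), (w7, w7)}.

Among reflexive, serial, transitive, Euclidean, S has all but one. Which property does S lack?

Reflexive: no — w1 is not related to itself.
Serial: yes — every world has a successor (e.g. w0 S w0).
Transitive: yes — every two-step S-path is closed by a direct edge.
Euclidean: yes — any two successors of a common world are S-related.
Only reflexive fails.

reflexive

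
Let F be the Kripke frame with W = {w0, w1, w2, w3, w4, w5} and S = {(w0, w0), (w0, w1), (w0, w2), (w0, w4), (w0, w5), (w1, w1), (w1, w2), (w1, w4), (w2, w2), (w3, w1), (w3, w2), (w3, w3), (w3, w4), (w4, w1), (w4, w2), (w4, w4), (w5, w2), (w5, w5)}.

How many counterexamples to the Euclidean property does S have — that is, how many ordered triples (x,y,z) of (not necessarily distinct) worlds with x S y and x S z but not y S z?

Enumerating: (w0,w1,w0), (w0,w1,w5), (w0,w2,w0), (w0,w2,w1), (w0,w2,w4), (w0,w2,w5), (w0,w4,w0), (w0,w4,w5), (w0,w5,w0), (w0,w5,w1), (w0,w5,w4), (w1,w2,w1), … and 9 more.
Total: 21.

21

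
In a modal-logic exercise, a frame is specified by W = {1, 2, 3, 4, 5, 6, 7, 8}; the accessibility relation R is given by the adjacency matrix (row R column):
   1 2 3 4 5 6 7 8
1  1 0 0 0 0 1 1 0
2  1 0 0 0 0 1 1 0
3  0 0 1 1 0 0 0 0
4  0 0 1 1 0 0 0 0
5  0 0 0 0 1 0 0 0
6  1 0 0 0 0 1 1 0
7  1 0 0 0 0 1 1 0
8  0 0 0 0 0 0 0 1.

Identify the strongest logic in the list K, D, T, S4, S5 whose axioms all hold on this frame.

D

Serial (axiom D): yes — every world has a successor (e.g. 1 R 1).
Reflexive (axiom T): no — 2 is not related to itself.
Transitive (axiom 4): yes — every two-step R-path is closed by a direct edge.
Euclidean (axiom 5): yes — any two successors of a common world are R-related.
So F validates K, D; T would additionally require R to be reflexive. The strongest is D.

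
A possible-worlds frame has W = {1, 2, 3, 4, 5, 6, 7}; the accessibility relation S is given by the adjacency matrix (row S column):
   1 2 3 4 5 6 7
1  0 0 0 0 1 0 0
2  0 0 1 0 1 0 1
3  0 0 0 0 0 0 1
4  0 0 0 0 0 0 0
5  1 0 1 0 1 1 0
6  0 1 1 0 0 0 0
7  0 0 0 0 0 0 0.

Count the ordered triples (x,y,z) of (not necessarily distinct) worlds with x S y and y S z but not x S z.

Enumerating: (1,5,1), (1,5,3), (1,5,6), (2,5,1), (2,5,6), (5,3,7), (5,6,2), (6,2,5), (6,2,7), (6,3,7).

10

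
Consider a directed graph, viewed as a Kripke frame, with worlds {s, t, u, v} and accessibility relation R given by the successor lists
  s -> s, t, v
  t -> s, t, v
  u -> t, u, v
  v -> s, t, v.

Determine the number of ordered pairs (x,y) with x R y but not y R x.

Enumerating: (u,t), (u,v).

2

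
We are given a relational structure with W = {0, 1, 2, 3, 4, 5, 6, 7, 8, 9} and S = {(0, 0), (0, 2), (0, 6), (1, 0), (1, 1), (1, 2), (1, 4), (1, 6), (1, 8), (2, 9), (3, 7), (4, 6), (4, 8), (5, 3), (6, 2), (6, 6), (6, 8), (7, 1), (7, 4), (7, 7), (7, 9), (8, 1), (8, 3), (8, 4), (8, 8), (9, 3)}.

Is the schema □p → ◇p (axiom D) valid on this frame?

The schema D characterises exactly the serial frames.
Serial: yes — every world has a successor (e.g. 0 S 0).

Yes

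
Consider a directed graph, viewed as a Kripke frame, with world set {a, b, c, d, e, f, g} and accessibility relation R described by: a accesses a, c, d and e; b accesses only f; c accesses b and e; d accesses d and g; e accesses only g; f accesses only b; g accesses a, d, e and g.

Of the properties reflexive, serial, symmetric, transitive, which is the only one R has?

Reflexive: no — b is not related to itself.
Serial: yes — every world has a successor (e.g. a R a).
Symmetric: no — a R c but not c R a.
Transitive: no — a R c and c R b, but not a R b.
Only serial holds.

serial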